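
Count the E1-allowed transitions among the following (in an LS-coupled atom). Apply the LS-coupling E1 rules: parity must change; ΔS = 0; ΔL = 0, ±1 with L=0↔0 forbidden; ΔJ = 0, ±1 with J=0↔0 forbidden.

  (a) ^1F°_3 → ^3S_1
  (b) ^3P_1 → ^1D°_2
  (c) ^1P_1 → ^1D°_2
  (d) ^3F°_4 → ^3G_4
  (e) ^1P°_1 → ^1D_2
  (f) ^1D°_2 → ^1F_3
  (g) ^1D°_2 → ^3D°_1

(a) forbidden (ΔS, ΔL, ΔJ fail)
(b) forbidden (ΔS fails)
(c) allowed
(d) allowed
(e) allowed
(f) allowed
(g) forbidden (parity, ΔS fail)
Total allowed: 4 of 7.

4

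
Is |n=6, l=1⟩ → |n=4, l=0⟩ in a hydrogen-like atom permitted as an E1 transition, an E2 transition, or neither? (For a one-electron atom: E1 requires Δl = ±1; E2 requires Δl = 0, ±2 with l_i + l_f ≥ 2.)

Δl = 0 − 1 = -1; l_i + l_f = 1.
E1 (Δl = ±1): satisfied.
E2 (Δl = 0,±2, l_i+l_f ≥ 2): not satisfied.

E1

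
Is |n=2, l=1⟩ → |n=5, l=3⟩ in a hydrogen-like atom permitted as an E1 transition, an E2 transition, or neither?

Δl = 3 − 1 = +2; l_i + l_f = 4.
E1 (Δl = ±1): not satisfied.
E2 (Δl = 0,±2, l_i+l_f ≥ 2): satisfied.

E2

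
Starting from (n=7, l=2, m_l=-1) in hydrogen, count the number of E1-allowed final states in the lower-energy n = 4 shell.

5

E1 requires Δl = ±1, so l_f ∈ {1, 3}; with 0 ≤ l_f ≤ n_f−1 = 3, the allowed l_f values are {1, 3}.
For l_f = 1: m_f ∈ {m_i−1, m_i, m_i+1} ∩ [−1, 1] = {-1, 0} → 2 states.
For l_f = 3: m_f ∈ {m_i−1, m_i, m_i+1} ∩ [−3, 3] = {-2, -1, 0} → 3 states.
Total: 5.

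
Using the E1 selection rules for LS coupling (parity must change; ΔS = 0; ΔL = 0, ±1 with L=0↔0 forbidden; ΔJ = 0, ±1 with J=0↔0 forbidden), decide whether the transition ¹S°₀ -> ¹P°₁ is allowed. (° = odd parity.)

Initial level: S=0, L=0, J=0, parity odd. Final level: S=0, L=1, J=1, parity odd.
ΔL = 0, ±1 (not L=0↔0): L: 0 → 1, ΔL = +1 — satisfied.
Parity must change: odd → odd — violated.
ΔS = 0: S: 0 → 0 — satisfied.
ΔJ = 0, ±1 (not J=0↔0): J: 0 → 1, ΔJ = +1 — satisfied.
Rule(s) violated: parity.

forbidden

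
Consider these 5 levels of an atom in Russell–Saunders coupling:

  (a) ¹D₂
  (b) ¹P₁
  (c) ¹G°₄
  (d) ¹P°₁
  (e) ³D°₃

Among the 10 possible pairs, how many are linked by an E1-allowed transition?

(a)–(b): forbidden (parity).
(a)–(c): forbidden (ΔL, ΔJ).
(a)–(d): allowed.
(a)–(e): forbidden (ΔS).
(b)–(c): forbidden (ΔL, ΔJ).
(b)–(d): allowed.
(b)–(e): forbidden (ΔS, ΔJ).
(c)–(d): forbidden (parity, ΔL, ΔJ).
(c)–(e): forbidden (parity, ΔS, ΔL).
(d)–(e): forbidden (parity, ΔS, ΔJ).
Allowed pairs: 2 of 10.

2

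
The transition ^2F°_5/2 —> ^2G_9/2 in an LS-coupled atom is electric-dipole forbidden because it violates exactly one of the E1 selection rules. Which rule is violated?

the ΔJ = 0, ±1 rule

Parity must change: odd → even — ✓.
ΔS = 0: S: 1/2 → 1/2 — ✓.
ΔL = 0, ±1 (not L=0↔0): L: 3 → 4, ΔL = +1 — ✓.
ΔJ = 0, ±1 (not J=0↔0): J: 5/2 → 9/2, ΔJ = +2 — ✗.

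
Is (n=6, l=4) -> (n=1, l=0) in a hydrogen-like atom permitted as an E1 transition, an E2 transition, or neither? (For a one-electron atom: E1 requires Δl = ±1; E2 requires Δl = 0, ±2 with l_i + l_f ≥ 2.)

Δl = 0 − 4 = -4; l_i + l_f = 4.
E1 (Δl = ±1): not satisfied.
E2 (Δl = 0,±2, l_i+l_f ≥ 2): not satisfied.

neither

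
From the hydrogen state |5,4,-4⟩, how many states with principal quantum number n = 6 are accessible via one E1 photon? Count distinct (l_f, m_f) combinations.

4

E1 requires Δl = ±1, so l_f ∈ {3, 5}; with 0 ≤ l_f ≤ n_f−1 = 5, the allowed l_f values are {3, 5}.
For l_f = 3: m_f ∈ {m_i−1, m_i, m_i+1} ∩ [−3, 3] = {-3} → 1 state.
For l_f = 5: m_f ∈ {m_i−1, m_i, m_i+1} ∩ [−5, 5] = {-5, -4, -3} → 3 states.
Total: 4.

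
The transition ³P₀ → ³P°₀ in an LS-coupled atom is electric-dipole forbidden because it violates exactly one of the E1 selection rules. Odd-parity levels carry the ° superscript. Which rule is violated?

the J=0 ↔ J=0 exclusion

Initial level: S=1, L=1, J=0, parity even. Final level: S=1, L=1, J=0, parity odd.
Parity must change: even → odd — ok.
ΔS = 0: S: 1 → 1 — ok.
ΔL = 0, ±1 (not L=0↔0): L: 1 → 1, ΔL = +0 — ok.
ΔJ = 0, ±1 (not J=0↔0): J: 0 → 0, ΔJ = +0 — fails.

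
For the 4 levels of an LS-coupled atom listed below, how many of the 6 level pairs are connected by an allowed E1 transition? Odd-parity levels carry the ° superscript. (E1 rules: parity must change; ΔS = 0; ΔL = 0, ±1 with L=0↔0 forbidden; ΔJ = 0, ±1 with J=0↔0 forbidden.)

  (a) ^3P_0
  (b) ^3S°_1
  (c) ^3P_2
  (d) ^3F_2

(a)–(b): allowed.
(a)–(c): forbidden (parity, ΔJ).
(a)–(d): forbidden (parity, ΔL, ΔJ).
(b)–(c): allowed.
(b)–(d): forbidden (ΔL).
(c)–(d): forbidden (parity, ΔL).
Allowed pairs: 2 of 6.

2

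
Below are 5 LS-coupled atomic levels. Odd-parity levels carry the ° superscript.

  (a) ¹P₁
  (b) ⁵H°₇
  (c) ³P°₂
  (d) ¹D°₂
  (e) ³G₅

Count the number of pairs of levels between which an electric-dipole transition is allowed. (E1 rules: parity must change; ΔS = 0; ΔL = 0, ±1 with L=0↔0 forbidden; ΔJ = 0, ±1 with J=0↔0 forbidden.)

1

(a)–(b): forbidden (ΔS, ΔL, ΔJ).
(a)–(c): forbidden (ΔS).
(a)–(d): allowed.
(a)–(e): forbidden (parity, ΔS, ΔL, ΔJ).
(b)–(c): forbidden (parity, ΔS, ΔL, ΔJ).
(b)–(d): forbidden (parity, ΔS, ΔL, ΔJ).
(b)–(e): forbidden (ΔS, ΔJ).
(c)–(d): forbidden (parity, ΔS).
(c)–(e): forbidden (ΔL, ΔJ).
(d)–(e): forbidden (ΔS, ΔL, ΔJ).
Allowed pairs: 1 of 10.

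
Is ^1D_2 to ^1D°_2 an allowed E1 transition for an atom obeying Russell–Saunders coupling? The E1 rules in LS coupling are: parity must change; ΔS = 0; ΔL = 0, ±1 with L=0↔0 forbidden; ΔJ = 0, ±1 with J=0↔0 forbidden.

Initial level: S=0, L=2, J=2, parity even. Final level: S=0, L=2, J=2, parity odd.
Parity must change: even → odd — ok.
ΔJ = 0, ±1 (not J=0↔0): J: 2 → 2, ΔJ = +0 — ok.
ΔS = 0: S: 0 → 0 — ok.
ΔL = 0, ±1 (not L=0↔0): L: 2 → 2, ΔL = +0 — ok.
All four E1 rules are satisfied.

allowed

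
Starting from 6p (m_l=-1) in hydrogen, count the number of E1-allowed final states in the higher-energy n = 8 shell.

4

E1 requires Δl = ±1, so l_f ∈ {0, 2}; with 0 ≤ l_f ≤ n_f−1 = 7, the allowed l_f values are {0, 2}.
For l_f = 0: m_f ∈ {m_i−1, m_i, m_i+1} ∩ [−0, 0] = {0} → 1 state.
For l_f = 2: m_f ∈ {m_i−1, m_i, m_i+1} ∩ [−2, 2] = {-2, -1, 0} → 3 states.
Total: 4.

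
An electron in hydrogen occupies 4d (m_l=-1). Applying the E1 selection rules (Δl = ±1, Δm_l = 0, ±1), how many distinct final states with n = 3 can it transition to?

2

E1 requires Δl = ±1, so l_f ∈ {1, 3}; with 0 ≤ l_f ≤ n_f−1 = 2, the allowed l_f values are {1}.
For l_f = 1: m_f ∈ {m_i−1, m_i, m_i+1} ∩ [−1, 1] = {-1, 0} → 2 states.
Total: 2.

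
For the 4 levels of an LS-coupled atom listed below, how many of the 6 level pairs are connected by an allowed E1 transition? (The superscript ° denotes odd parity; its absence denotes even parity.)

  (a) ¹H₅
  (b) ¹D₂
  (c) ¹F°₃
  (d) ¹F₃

(a)–(b): forbidden (parity, ΔL, ΔJ).
(a)–(c): forbidden (ΔL, ΔJ).
(a)–(d): forbidden (parity, ΔL, ΔJ).
(b)–(c): allowed.
(b)–(d): forbidden (parity).
(c)–(d): allowed.
Allowed pairs: 2 of 6.

2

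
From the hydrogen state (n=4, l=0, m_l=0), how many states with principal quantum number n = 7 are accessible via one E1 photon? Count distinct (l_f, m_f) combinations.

3

E1 requires Δl = ±1, so l_f ∈ {-1, 1}; with 0 ≤ l_f ≤ n_f−1 = 6, the allowed l_f values are {1}.
For l_f = 1: m_f ∈ {m_i−1, m_i, m_i+1} ∩ [−1, 1] = {-1, 0, 1} → 3 states.
Total: 3.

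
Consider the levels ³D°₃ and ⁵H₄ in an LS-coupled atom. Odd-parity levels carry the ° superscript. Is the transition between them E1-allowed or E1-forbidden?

forbidden

ΔL = 0, ±1 (not L=0↔0): L: 2 → 5, ΔL = +3 — fails.
ΔS = 0: S: 1 → 2 — fails.
ΔJ = 0, ±1 (not J=0↔0): J: 3 → 4, ΔJ = +1 — passes.
Parity must change: odd → even — passes.
Rule(s) violated: ΔS, ΔL.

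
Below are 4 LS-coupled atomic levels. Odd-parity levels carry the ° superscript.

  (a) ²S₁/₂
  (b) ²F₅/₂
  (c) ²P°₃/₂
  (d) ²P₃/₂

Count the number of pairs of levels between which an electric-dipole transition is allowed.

2

(a)–(b): forbidden (parity, ΔL, ΔJ).
(a)–(c): allowed.
(a)–(d): forbidden (parity).
(b)–(c): forbidden (ΔL).
(b)–(d): forbidden (parity, ΔL).
(c)–(d): allowed.
Allowed pairs: 2 of 6.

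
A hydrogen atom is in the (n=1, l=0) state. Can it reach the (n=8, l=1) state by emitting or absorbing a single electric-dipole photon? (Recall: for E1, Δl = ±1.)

Δl = 1 − 0 = +1; the E1 rule Δl = ±1 is passes.
All E1 selection rules are satisfied.

allowed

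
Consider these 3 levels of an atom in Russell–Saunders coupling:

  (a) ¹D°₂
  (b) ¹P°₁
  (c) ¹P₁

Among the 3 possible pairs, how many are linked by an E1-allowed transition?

(a)–(b): forbidden (parity).
(a)–(c): allowed.
(b)–(c): allowed.
Allowed pairs: 2 of 3.

2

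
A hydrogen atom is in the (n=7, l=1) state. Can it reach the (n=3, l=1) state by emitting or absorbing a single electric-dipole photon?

forbidden

l: 1 → 1 (Δl = +0). Δl = ±1 fails.
The transition is electric-dipole forbidden.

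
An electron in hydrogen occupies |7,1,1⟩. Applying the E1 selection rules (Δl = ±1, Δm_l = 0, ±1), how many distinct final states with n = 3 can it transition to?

E1 requires Δl = ±1, so l_f ∈ {0, 2}; with 0 ≤ l_f ≤ n_f−1 = 2, the allowed l_f values are {0, 2}.
For l_f = 0: m_f ∈ {m_i−1, m_i, m_i+1} ∩ [−0, 0] = {0} → 1 state.
For l_f = 2: m_f ∈ {m_i−1, m_i, m_i+1} ∩ [−2, 2] = {0, 1, 2} → 3 states.
Total: 4.

4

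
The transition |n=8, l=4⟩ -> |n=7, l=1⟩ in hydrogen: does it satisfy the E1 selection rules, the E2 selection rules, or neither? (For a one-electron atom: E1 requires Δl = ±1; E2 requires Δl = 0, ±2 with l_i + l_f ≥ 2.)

Δl = 1 − 4 = -3; l_i + l_f = 5.
E1 (Δl = ±1): not satisfied.
E2 (Δl = 0,±2, l_i+l_f ≥ 2): not satisfied.

neither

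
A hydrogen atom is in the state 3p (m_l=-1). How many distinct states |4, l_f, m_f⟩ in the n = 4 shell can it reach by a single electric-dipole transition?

4

E1 requires Δl = ±1, so l_f ∈ {0, 2}; with 0 ≤ l_f ≤ n_f−1 = 3, the allowed l_f values are {0, 2}.
For l_f = 0: m_f ∈ {m_i−1, m_i, m_i+1} ∩ [−0, 0] = {0} → 1 state.
For l_f = 2: m_f ∈ {m_i−1, m_i, m_i+1} ∩ [−2, 2] = {-2, -1, 0} → 3 states.
Total: 4.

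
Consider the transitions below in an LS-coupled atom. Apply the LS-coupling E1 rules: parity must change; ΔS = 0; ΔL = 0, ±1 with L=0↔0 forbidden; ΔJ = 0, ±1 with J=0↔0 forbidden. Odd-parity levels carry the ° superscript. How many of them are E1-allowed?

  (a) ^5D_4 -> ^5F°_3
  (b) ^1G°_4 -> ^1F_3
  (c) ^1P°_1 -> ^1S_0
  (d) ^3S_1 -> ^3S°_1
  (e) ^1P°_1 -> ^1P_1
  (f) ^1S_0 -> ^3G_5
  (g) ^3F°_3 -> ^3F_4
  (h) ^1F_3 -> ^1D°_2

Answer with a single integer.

6

(a) allowed
(b) allowed
(c) allowed
(d) forbidden (ΔL fails)
(e) allowed
(f) forbidden (parity, ΔS, ΔL, ΔJ fail)
(g) allowed
(h) allowed
Total allowed: 6 of 8.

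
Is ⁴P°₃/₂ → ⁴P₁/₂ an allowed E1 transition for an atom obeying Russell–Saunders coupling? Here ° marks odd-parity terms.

allowed

Initial level: S=3/2, L=1, J=3/2, parity odd. Final level: S=3/2, L=1, J=1/2, parity even.
Parity must change: odd → even — passes.
ΔS = 0: S: 3/2 → 3/2 — passes.
ΔL = 0, ±1 (not L=0↔0): L: 1 → 1, ΔL = +0 — passes.
ΔJ = 0, ±1 (not J=0↔0): J: 3/2 → 1/2, ΔJ = -1 — passes.
All four E1 rules are satisfied.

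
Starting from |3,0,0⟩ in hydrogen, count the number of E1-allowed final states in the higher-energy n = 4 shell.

E1 requires Δl = ±1, so l_f ∈ {-1, 1}; with 0 ≤ l_f ≤ n_f−1 = 3, the allowed l_f values are {1}.
For l_f = 1: m_f ∈ {m_i−1, m_i, m_i+1} ∩ [−1, 1] = {-1, 0, 1} → 3 states.
Total: 3.

3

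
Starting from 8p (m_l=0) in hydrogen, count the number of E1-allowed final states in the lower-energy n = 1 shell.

E1 requires Δl = ±1, so l_f ∈ {0, 2}; with 0 ≤ l_f ≤ n_f−1 = 0, the allowed l_f values are {0}.
For l_f = 0: m_f ∈ {m_i−1, m_i, m_i+1} ∩ [−0, 0] = {0} → 1 state.
Total: 1.

1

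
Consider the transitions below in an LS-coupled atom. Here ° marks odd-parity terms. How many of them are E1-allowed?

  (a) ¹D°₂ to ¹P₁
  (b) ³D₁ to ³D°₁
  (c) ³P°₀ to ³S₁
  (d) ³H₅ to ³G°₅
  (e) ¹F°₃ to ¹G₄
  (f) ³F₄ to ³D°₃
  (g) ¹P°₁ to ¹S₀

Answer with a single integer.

(a) allowed
(b) allowed
(c) allowed
(d) allowed
(e) allowed
(f) allowed
(g) allowed
Total allowed: 7 of 7.

7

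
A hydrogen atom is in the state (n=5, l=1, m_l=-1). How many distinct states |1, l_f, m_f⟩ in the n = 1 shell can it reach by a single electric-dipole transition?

E1 requires Δl = ±1, so l_f ∈ {0, 2}; with 0 ≤ l_f ≤ n_f−1 = 0, the allowed l_f values are {0}.
For l_f = 0: m_f ∈ {m_i−1, m_i, m_i+1} ∩ [−0, 0] = {0} → 1 state.
Total: 1.

1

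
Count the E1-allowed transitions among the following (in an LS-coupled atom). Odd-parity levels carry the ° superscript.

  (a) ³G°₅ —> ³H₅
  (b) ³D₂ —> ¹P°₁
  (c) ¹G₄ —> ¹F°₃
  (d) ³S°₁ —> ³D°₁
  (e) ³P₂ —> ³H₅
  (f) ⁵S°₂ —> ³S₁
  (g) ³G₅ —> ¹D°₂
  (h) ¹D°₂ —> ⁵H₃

2

(a) allowed
(b) forbidden (ΔS fails)
(c) allowed
(d) forbidden (parity, ΔL fail)
(e) forbidden (parity, ΔL, ΔJ fail)
(f) forbidden (ΔS, ΔL fail)
(g) forbidden (ΔS, ΔL, ΔJ fail)
(h) forbidden (ΔS, ΔL fail)
Total allowed: 2 of 8.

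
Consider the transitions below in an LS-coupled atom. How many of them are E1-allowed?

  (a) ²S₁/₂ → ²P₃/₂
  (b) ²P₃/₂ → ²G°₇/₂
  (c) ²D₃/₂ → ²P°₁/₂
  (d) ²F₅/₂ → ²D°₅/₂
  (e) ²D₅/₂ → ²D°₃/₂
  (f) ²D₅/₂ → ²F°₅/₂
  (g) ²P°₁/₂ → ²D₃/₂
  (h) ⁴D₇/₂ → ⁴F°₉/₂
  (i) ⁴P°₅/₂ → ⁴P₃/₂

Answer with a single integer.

7

(a) forbidden (parity fails)
(b) forbidden (ΔL, ΔJ fail)
(c) allowed
(d) allowed
(e) allowed
(f) allowed
(g) allowed
(h) allowed
(i) allowed
Total allowed: 7 of 9.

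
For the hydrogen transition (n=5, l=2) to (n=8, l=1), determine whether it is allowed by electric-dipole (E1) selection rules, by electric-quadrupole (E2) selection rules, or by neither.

E1

Δl = 1 − 2 = -1; l_i + l_f = 3.
E1 (Δl = ±1): satisfied.
E2 (Δl = 0,±2, l_i+l_f ≥ 2): not satisfied.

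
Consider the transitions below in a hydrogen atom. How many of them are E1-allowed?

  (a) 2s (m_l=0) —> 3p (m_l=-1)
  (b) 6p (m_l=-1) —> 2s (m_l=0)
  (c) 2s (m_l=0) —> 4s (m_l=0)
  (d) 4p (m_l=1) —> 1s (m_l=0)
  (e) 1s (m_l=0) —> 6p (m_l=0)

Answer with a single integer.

(a) allowed
(b) allowed
(c) forbidden — Δl = +0 (E1 requires Δl = ±1)
(d) allowed
(e) allowed
Total allowed: 4 of 5.

4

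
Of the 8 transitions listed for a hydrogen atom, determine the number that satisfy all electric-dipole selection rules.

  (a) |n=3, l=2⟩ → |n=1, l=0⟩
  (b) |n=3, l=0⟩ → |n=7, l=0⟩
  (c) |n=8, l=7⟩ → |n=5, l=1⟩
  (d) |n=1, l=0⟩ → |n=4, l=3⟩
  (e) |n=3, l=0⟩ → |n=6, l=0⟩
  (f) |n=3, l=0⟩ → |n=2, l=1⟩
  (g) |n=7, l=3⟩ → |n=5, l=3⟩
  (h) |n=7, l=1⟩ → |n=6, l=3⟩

(a) forbidden — Δl = -2 (E1 requires Δl = ±1)
(b) forbidden — Δl = +0 (E1 requires Δl = ±1)
(c) forbidden — Δl = -6 (E1 requires Δl = ±1)
(d) forbidden — Δl = +3 (E1 requires Δl = ±1)
(e) forbidden — Δl = +0 (E1 requires Δl = ±1)
(f) allowed
(g) forbidden — Δl = +0 (E1 requires Δl = ±1)
(h) forbidden — Δl = +2 (E1 requires Δl = ±1)
Total allowed: 1 of 8.

1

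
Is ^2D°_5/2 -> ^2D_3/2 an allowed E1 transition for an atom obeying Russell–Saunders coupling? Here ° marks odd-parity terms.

ΔL = 0, ±1 (not L=0↔0): L: 2 → 2, ΔL = +0 — ✓.
ΔS = 0: S: 1/2 → 1/2 — ✓.
ΔJ = 0, ±1 (not J=0↔0): J: 5/2 → 3/2, ΔJ = -1 — ✓.
Parity must change: odd → even — ✓.
All four E1 rules are satisfied.

allowed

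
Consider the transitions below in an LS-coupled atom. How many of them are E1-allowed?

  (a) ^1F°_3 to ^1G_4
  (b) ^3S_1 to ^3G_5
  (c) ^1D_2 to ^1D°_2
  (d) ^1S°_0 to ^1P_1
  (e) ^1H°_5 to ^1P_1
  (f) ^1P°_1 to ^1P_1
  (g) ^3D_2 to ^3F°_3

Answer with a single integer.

(a) allowed
(b) forbidden (parity, ΔL, ΔJ fail)
(c) allowed
(d) allowed
(e) forbidden (ΔL, ΔJ fail)
(f) allowed
(g) allowed
Total allowed: 5 of 7.

5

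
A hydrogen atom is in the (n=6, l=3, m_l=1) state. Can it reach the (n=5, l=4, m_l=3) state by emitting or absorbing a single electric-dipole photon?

Δl = 4 − 3 = +1; the E1 rule Δl = ±1 is passes.
m_l: 1 → 3 (Δm_l = +2). |Δm_l| ≤ 1 fails.
The transition is electric-dipole forbidden.

forbidden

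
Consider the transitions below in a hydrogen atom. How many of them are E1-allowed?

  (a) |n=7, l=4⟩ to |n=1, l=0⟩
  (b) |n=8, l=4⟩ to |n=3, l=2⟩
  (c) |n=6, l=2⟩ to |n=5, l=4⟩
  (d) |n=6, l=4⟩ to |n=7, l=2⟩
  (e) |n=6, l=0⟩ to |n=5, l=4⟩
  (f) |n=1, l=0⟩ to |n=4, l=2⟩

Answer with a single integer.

0

(a) forbidden — Δl = -4 (E1 requires Δl = ±1)
(b) forbidden — Δl = -2 (E1 requires Δl = ±1)
(c) forbidden — Δl = +2 (E1 requires Δl = ±1)
(d) forbidden — Δl = -2 (E1 requires Δl = ±1)
(e) forbidden — Δl = +4 (E1 requires Δl = ±1)
(f) forbidden — Δl = +2 (E1 requires Δl = ±1)
Total allowed: 0 of 6.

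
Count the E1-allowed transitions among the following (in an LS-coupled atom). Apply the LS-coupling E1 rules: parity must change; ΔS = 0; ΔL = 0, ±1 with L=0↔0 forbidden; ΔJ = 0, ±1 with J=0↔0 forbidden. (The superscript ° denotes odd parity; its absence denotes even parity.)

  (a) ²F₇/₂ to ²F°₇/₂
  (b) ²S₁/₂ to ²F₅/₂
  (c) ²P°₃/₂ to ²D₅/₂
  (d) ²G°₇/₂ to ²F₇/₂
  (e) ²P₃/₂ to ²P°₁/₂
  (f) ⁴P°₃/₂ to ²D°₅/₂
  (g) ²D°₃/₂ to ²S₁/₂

4

(a) allowed
(b) forbidden (parity, ΔL, ΔJ fail)
(c) allowed
(d) allowed
(e) allowed
(f) forbidden (parity, ΔS fail)
(g) forbidden (ΔL fails)
Total allowed: 4 of 7.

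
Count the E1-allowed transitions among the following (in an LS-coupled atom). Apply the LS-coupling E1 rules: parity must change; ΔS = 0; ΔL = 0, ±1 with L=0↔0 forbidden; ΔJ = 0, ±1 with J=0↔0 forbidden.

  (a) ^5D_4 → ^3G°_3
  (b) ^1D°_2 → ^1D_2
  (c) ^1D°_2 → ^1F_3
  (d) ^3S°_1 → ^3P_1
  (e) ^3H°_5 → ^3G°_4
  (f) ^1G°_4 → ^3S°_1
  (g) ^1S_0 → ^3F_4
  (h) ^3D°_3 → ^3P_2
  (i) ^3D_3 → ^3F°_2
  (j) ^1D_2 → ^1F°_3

(a) forbidden (ΔS, ΔL fail)
(b) allowed
(c) allowed
(d) allowed
(e) forbidden (parity fails)
(f) forbidden (parity, ΔS, ΔL, ΔJ fail)
(g) forbidden (parity, ΔS, ΔL, ΔJ fail)
(h) allowed
(i) allowed
(j) allowed
Total allowed: 6 of 10.

6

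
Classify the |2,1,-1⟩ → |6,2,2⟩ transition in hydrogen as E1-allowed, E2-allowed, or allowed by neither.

neither

Δl = 2 − 1 = +1; l_i + l_f = 3.
Δm_l = +3.
E1 (Δl = ±1, |Δm_l| ≤ 1): not satisfied.
E2 (Δl = 0,±2, l_i+l_f ≥ 2, |Δm_l| ≤ 2): not satisfied.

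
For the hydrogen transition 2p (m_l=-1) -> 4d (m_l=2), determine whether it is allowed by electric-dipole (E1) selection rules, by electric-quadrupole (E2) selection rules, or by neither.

Δl = 2 − 1 = +1; l_i + l_f = 3.
Δm_l = +3.
E1 (Δl = ±1, |Δm_l| ≤ 1): not satisfied.
E2 (Δl = 0,±2, l_i+l_f ≥ 2, |Δm_l| ≤ 2): not satisfied.

neither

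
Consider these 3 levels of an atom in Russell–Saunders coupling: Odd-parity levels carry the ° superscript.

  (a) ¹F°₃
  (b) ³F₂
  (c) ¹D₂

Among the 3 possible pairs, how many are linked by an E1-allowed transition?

(a)–(b): forbidden (ΔS).
(a)–(c): allowed.
(b)–(c): forbidden (parity, ΔS).
Allowed pairs: 1 of 3.

1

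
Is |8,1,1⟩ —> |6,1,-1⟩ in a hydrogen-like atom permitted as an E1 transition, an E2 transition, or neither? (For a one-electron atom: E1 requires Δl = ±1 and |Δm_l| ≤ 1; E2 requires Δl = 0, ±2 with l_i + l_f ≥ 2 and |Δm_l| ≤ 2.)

Δl = 1 − 1 = +0; l_i + l_f = 2.
Δm_l = -2.
E1 (Δl = ±1, |Δm_l| ≤ 1): not satisfied.
E2 (Δl = 0,±2, l_i+l_f ≥ 2, |Δm_l| ≤ 2): satisfied.

E2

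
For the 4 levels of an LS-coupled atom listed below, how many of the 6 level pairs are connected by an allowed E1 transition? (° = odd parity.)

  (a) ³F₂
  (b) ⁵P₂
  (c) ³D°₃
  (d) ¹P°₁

(a)–(b): forbidden (parity, ΔS, ΔL).
(a)–(c): allowed.
(a)–(d): forbidden (ΔS, ΔL).
(b)–(c): forbidden (ΔS).
(b)–(d): forbidden (ΔS).
(c)–(d): forbidden (parity, ΔS, ΔJ).
Allowed pairs: 1 of 6.

1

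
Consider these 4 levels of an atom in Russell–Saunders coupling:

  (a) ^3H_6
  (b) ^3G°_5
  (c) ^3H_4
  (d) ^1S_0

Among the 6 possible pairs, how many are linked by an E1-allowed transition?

2

(a)–(b): allowed.
(a)–(c): forbidden (parity, ΔJ).
(a)–(d): forbidden (parity, ΔS, ΔL, ΔJ).
(b)–(c): allowed.
(b)–(d): forbidden (ΔS, ΔL, ΔJ).
(c)–(d): forbidden (parity, ΔS, ΔL, ΔJ).
Allowed pairs: 2 of 6.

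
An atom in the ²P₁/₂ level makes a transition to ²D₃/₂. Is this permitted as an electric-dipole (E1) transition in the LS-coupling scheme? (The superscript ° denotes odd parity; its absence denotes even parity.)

forbidden

Reading off the term symbols: S 1/2→1/2, L 1→2, J 1/2→3/2, parity even→even.
Parity must change: even → even — fails.
ΔS = 0: S: 1/2 → 1/2 — ok.
ΔL = 0, ±1 (not L=0↔0): L: 1 → 2, ΔL = +1 — ok.
ΔJ = 0, ±1 (not J=0↔0): J: 1/2 → 3/2, ΔJ = +1 — ok.
Rule(s) violated: parity.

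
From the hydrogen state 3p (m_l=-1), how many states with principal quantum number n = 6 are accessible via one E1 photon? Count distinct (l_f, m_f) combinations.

4

E1 requires Δl = ±1, so l_f ∈ {0, 2}; with 0 ≤ l_f ≤ n_f−1 = 5, the allowed l_f values are {0, 2}.
For l_f = 0: m_f ∈ {m_i−1, m_i, m_i+1} ∩ [−0, 0] = {0} → 1 state.
For l_f = 2: m_f ∈ {m_i−1, m_i, m_i+1} ∩ [−2, 2] = {-2, -1, 0} → 3 states.
Total: 4.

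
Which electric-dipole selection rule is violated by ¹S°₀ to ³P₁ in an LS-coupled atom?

the ΔS = 0 rule

Initial level: S=0, L=0, J=0, parity odd. Final level: S=1, L=1, J=1, parity even.
Parity must change: odd → even — ✓.
ΔS = 0: S: 0 → 1 — ✗.
ΔL = 0, ±1 (not L=0↔0): L: 0 → 1, ΔL = +1 — ✓.
ΔJ = 0, ±1 (not J=0↔0): J: 0 → 1, ΔJ = +1 — ✓.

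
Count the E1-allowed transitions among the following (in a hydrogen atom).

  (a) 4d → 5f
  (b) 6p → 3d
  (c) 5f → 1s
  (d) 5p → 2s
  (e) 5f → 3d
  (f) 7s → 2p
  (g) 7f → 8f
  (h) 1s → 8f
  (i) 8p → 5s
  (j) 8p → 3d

(a) allowed
(b) allowed
(c) forbidden — Δl = -3 (E1 requires Δl = ±1)
(d) allowed
(e) allowed
(f) allowed
(g) forbidden — Δl = +0 (E1 requires Δl = ±1)
(h) forbidden — Δl = +3 (E1 requires Δl = ±1)
(i) allowed
(j) allowed
Total allowed: 7 of 10.

7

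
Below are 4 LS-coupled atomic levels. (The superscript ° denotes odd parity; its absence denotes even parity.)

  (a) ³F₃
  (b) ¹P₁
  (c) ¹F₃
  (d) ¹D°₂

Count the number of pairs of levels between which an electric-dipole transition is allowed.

(a)–(b): forbidden (parity, ΔS, ΔL, ΔJ).
(a)–(c): forbidden (parity, ΔS).
(a)–(d): forbidden (ΔS).
(b)–(c): forbidden (parity, ΔL, ΔJ).
(b)–(d): allowed.
(c)–(d): allowed.
Allowed pairs: 2 of 6.

2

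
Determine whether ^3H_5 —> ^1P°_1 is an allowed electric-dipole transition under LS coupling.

forbidden

Initial level: S=1, L=5, J=5, parity even. Final level: S=0, L=1, J=1, parity odd.
Parity must change: even → odd — satisfied.
ΔS = 0: S: 1 → 0 — violated.
ΔL = 0, ±1 (not L=0↔0): L: 5 → 1, ΔL = -4 — violated.
ΔJ = 0, ±1 (not J=0↔0): J: 5 → 1, ΔJ = -4 — violated.
Rule(s) violated: ΔS, ΔL, ΔJ.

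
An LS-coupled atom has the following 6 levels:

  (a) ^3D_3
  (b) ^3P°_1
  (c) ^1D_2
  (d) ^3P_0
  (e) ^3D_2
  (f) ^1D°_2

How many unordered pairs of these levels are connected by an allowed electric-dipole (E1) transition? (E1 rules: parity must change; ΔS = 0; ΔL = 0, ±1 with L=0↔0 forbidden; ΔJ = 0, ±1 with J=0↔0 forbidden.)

(a)–(b): forbidden (ΔJ).
(a)–(c): forbidden (parity, ΔS).
(a)–(d): forbidden (parity, ΔJ).
(a)–(e): forbidden (parity).
(a)–(f): forbidden (ΔS).
(b)–(c): forbidden (ΔS).
(b)–(d): allowed.
(b)–(e): allowed.
(b)–(f): forbidden (parity, ΔS).
(c)–(d): forbidden (parity, ΔS, ΔJ).
(c)–(e): forbidden (parity, ΔS).
(c)–(f): allowed.
(d)–(e): forbidden (parity, ΔJ).
(d)–(f): forbidden (ΔS, ΔJ).
(e)–(f): forbidden (ΔS).
Allowed pairs: 3 of 15.

3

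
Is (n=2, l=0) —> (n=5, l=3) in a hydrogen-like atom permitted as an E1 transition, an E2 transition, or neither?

neither

Δl = 3 − 0 = +3; l_i + l_f = 3.
E1 (Δl = ±1): not satisfied.
E2 (Δl = 0,±2, l_i+l_f ≥ 2): not satisfied.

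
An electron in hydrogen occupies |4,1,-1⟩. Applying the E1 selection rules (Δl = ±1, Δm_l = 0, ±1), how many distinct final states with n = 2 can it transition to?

E1 requires Δl = ±1, so l_f ∈ {0, 2}; with 0 ≤ l_f ≤ n_f−1 = 1, the allowed l_f values are {0}.
For l_f = 0: m_f ∈ {m_i−1, m_i, m_i+1} ∩ [−0, 0] = {0} → 1 state.
Total: 1.

1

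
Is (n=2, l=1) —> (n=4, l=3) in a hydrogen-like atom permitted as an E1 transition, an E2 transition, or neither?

E2

Δl = 3 − 1 = +2; l_i + l_f = 4.
E1 (Δl = ±1): not satisfied.
E2 (Δl = 0,±2, l_i+l_f ≥ 2): satisfied.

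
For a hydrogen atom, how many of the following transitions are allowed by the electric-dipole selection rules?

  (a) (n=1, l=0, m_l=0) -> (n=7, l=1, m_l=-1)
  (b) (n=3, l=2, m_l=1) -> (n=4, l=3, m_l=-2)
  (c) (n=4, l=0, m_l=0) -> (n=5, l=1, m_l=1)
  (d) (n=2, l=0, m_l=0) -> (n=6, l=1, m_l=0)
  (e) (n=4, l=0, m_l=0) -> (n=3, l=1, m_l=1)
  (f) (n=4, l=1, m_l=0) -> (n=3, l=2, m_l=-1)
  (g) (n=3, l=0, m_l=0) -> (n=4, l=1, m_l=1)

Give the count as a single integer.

6

(a) allowed
(b) forbidden — Δm_l = -3 (E1 requires Δm_l = 0, ±1)
(c) allowed
(d) allowed
(e) allowed
(f) allowed
(g) allowed
Total allowed: 6 of 7.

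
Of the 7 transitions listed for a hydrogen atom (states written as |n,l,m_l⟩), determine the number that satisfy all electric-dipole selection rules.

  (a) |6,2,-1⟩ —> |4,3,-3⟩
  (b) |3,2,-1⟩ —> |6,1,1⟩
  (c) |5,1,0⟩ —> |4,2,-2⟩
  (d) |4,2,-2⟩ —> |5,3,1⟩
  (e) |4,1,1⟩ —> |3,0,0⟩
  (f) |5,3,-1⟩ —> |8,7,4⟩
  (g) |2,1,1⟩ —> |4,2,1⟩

(a) forbidden — Δm_l = -2 (E1 requires Δm_l = 0, ±1)
(b) forbidden — Δm_l = +2 (E1 requires Δm_l = 0, ±1)
(c) forbidden — Δm_l = -2 (E1 requires Δm_l = 0, ±1)
(d) forbidden — Δm_l = +3 (E1 requires Δm_l = 0, ±1)
(e) allowed
(f) forbidden — Δl = +4 (E1 requires Δl = ±1); Δm_l = +5 (E1 requires Δm_l = 0, ±1)
(g) allowed
Total allowed: 2 of 7.

2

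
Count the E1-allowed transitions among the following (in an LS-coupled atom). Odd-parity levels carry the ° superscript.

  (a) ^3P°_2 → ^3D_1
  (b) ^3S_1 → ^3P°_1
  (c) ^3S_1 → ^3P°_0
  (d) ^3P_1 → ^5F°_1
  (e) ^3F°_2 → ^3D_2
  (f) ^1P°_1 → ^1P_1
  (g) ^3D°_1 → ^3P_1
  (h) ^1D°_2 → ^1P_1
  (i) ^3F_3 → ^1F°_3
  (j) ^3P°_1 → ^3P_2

(a) allowed
(b) allowed
(c) allowed
(d) forbidden (ΔS, ΔL fail)
(e) allowed
(f) allowed
(g) allowed
(h) allowed
(i) forbidden (ΔS fails)
(j) allowed
Total allowed: 8 of 10.

8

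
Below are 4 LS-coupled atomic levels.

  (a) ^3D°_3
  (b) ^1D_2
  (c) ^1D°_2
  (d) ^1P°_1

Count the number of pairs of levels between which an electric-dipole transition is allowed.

2

(a)–(b): forbidden (ΔS).
(a)–(c): forbidden (parity, ΔS).
(a)–(d): forbidden (parity, ΔS, ΔJ).
(b)–(c): allowed.
(b)–(d): allowed.
(c)–(d): forbidden (parity).
Allowed pairs: 2 of 6.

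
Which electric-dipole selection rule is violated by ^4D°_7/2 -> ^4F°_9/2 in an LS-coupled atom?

Initial level: S=3/2, L=2, J=7/2, parity odd. Final level: S=3/2, L=3, J=9/2, parity odd.
Parity must change: odd → odd — violated.
ΔS = 0: S: 3/2 → 3/2 — satisfied.
ΔL = 0, ±1 (not L=0↔0): L: 2 → 3, ΔL = +1 — satisfied.
ΔJ = 0, ±1 (not J=0↔0): J: 7/2 → 9/2, ΔJ = +1 — satisfied.

parity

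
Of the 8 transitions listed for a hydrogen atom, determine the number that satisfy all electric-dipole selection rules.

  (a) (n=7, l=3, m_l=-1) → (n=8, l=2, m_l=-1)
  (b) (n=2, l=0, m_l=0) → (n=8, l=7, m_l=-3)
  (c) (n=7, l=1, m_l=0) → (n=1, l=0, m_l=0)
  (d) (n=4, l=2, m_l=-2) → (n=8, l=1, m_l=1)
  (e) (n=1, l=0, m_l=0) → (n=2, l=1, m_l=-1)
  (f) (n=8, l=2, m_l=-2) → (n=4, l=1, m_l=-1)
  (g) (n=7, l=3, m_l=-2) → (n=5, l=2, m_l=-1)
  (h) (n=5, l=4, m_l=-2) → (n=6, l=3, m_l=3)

5

(a) allowed
(b) forbidden — Δl = +7 (E1 requires Δl = ±1); Δm_l = -3 (E1 requires Δm_l = 0, ±1)
(c) allowed
(d) forbidden — Δm_l = +3 (E1 requires Δm_l = 0, ±1)
(e) allowed
(f) allowed
(g) allowed
(h) forbidden — Δm_l = +5 (E1 requires Δm_l = 0, ±1)
Total allowed: 5 of 8.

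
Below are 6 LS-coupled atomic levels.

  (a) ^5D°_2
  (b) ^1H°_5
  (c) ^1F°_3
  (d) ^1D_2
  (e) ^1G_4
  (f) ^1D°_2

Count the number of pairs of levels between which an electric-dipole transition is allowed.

(a)–(b): forbidden (parity, ΔS, ΔL, ΔJ).
(a)–(c): forbidden (parity, ΔS).
(a)–(d): forbidden (ΔS).
(a)–(e): forbidden (ΔS, ΔL, ΔJ).
(a)–(f): forbidden (parity, ΔS).
(b)–(c): forbidden (parity, ΔL, ΔJ).
(b)–(d): forbidden (ΔL, ΔJ).
(b)–(e): allowed.
(b)–(f): forbidden (parity, ΔL, ΔJ).
(c)–(d): allowed.
(c)–(e): allowed.
(c)–(f): forbidden (parity).
(d)–(e): forbidden (parity, ΔL, ΔJ).
(d)–(f): allowed.
(e)–(f): forbidden (ΔL, ΔJ).
Allowed pairs: 4 of 15.

4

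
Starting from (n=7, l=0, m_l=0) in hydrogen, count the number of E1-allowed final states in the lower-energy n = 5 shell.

3

E1 requires Δl = ±1, so l_f ∈ {-1, 1}; with 0 ≤ l_f ≤ n_f−1 = 4, the allowed l_f values are {1}.
For l_f = 1: m_f ∈ {m_i−1, m_i, m_i+1} ∩ [−1, 1] = {-1, 0, 1} → 3 states.
Total: 3.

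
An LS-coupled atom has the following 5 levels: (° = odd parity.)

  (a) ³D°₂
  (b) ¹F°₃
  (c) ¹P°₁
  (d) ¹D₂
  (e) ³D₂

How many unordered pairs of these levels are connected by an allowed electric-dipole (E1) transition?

(a)–(b): forbidden (parity, ΔS).
(a)–(c): forbidden (parity, ΔS).
(a)–(d): forbidden (ΔS).
(a)–(e): allowed.
(b)–(c): forbidden (parity, ΔL, ΔJ).
(b)–(d): allowed.
(b)–(e): forbidden (ΔS).
(c)–(d): allowed.
(c)–(e): forbidden (ΔS).
(d)–(e): forbidden (parity, ΔS).
Allowed pairs: 3 of 10.

3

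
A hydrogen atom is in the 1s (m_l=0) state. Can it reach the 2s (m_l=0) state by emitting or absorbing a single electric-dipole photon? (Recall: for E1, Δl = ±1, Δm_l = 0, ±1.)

l: 0 → 0 (Δl = +0). Δl = ±1 fails.
Δm_l = 0 − (0) = +0. E1 requires Δm_l = 0, ±1: ok.
The transition is electric-dipole forbidden.

forbidden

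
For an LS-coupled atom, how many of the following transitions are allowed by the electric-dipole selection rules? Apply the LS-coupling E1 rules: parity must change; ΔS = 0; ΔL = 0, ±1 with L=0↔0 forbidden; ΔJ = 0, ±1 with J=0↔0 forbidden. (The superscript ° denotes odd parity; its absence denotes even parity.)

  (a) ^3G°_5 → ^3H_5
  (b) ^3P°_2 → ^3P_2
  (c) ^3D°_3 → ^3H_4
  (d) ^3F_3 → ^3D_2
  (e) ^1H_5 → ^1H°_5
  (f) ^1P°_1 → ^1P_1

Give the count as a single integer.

(a) allowed
(b) allowed
(c) forbidden (ΔL fails)
(d) forbidden (parity fails)
(e) allowed
(f) allowed
Total allowed: 4 of 6.

4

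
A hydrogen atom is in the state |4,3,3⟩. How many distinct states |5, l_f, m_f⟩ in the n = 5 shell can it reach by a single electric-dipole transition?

E1 requires Δl = ±1, so l_f ∈ {2, 4}; with 0 ≤ l_f ≤ n_f−1 = 4, the allowed l_f values are {2, 4}.
For l_f = 2: m_f ∈ {m_i−1, m_i, m_i+1} ∩ [−2, 2] = {2} → 1 state.
For l_f = 4: m_f ∈ {m_i−1, m_i, m_i+1} ∩ [−4, 4] = {2, 3, 4} → 3 states.
Total: 4.

4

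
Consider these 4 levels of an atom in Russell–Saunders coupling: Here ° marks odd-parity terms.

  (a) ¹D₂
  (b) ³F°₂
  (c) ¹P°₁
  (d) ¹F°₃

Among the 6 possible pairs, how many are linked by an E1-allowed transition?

2

(a)–(b): forbidden (ΔS).
(a)–(c): allowed.
(a)–(d): allowed.
(b)–(c): forbidden (parity, ΔS, ΔL).
(b)–(d): forbidden (parity, ΔS).
(c)–(d): forbidden (parity, ΔL, ΔJ).
Allowed pairs: 2 of 6.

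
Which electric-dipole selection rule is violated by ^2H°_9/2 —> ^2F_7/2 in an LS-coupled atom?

the ΔL = 0, ±1 rule

Parity must change: odd → even — passes.
ΔS = 0: S: 1/2 → 1/2 — passes.
ΔL = 0, ±1 (not L=0↔0): L: 5 → 3, ΔL = -2 — fails.
ΔJ = 0, ±1 (not J=0↔0): J: 9/2 → 7/2, ΔJ = -1 — passes.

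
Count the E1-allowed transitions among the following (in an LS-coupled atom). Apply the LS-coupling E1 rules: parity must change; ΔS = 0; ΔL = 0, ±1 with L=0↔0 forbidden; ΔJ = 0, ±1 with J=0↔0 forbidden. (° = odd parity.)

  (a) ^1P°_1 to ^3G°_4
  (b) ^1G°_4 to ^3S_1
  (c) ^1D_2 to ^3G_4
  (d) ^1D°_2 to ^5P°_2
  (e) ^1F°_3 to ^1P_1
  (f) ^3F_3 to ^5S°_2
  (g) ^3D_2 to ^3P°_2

1

(a) forbidden (parity, ΔS, ΔL, ΔJ fail)
(b) forbidden (ΔS, ΔL, ΔJ fail)
(c) forbidden (parity, ΔS, ΔL, ΔJ fail)
(d) forbidden (parity, ΔS fail)
(e) forbidden (ΔL, ΔJ fail)
(f) forbidden (ΔS, ΔL fail)
(g) allowed
Total allowed: 1 of 7.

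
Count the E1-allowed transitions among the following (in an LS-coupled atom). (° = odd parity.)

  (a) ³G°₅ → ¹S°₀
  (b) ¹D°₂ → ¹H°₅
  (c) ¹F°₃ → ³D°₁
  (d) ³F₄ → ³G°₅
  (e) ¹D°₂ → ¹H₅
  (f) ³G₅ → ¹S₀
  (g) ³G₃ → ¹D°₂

(a) forbidden (parity, ΔS, ΔL, ΔJ fail)
(b) forbidden (parity, ΔL, ΔJ fail)
(c) forbidden (parity, ΔS, ΔJ fail)
(d) allowed
(e) forbidden (ΔL, ΔJ fail)
(f) forbidden (parity, ΔS, ΔL, ΔJ fail)
(g) forbidden (ΔS, ΔL fail)
Total allowed: 1 of 7.

1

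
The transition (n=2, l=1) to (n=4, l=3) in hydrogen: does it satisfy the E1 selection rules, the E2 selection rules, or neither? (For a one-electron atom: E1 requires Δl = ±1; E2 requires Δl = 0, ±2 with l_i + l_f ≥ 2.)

Δl = 3 − 1 = +2; l_i + l_f = 4.
E1 (Δl = ±1): not satisfied.
E2 (Δl = 0,±2, l_i+l_f ≥ 2): satisfied.

E2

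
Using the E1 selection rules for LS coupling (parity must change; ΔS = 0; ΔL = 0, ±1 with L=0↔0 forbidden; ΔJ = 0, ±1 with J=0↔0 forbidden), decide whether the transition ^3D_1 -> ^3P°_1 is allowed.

Reading off the term symbols: S 1→1, L 2→1, J 1→1, parity even→odd.
Parity must change: even → odd — ✓.
ΔS = 0: S: 1 → 1 — ✓.
ΔJ = 0, ±1 (not J=0↔0): J: 1 → 1, ΔJ = +0 — ✓.
ΔL = 0, ±1 (not L=0↔0): L: 2 → 1, ΔL = -1 — ✓.
All four E1 rules are satisfied.

allowed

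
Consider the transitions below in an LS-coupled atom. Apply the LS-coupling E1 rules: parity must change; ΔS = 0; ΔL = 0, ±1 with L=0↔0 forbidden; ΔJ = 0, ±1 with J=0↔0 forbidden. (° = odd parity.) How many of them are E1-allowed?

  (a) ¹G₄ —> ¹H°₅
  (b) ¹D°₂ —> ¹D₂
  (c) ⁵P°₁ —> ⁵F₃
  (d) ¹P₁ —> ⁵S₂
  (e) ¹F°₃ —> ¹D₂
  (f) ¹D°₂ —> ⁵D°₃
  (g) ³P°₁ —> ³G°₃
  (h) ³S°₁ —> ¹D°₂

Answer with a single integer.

3

(a) allowed
(b) allowed
(c) forbidden (ΔL, ΔJ fail)
(d) forbidden (parity, ΔS fail)
(e) allowed
(f) forbidden (parity, ΔS fail)
(g) forbidden (parity, ΔL, ΔJ fail)
(h) forbidden (parity, ΔS, ΔL fail)
Total allowed: 3 of 8.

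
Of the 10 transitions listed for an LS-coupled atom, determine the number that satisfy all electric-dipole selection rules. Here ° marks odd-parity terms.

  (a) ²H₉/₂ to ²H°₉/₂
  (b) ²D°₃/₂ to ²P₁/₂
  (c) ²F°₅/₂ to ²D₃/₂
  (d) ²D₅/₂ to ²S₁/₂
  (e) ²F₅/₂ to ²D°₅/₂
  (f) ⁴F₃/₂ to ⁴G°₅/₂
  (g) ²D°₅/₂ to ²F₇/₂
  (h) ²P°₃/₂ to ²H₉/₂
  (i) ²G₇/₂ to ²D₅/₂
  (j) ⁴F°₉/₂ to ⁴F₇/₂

(a) allowed
(b) allowed
(c) allowed
(d) forbidden (parity, ΔL, ΔJ fail)
(e) allowed
(f) allowed
(g) allowed
(h) forbidden (ΔL, ΔJ fail)
(i) forbidden (parity, ΔL fail)
(j) allowed
Total allowed: 7 of 10.

7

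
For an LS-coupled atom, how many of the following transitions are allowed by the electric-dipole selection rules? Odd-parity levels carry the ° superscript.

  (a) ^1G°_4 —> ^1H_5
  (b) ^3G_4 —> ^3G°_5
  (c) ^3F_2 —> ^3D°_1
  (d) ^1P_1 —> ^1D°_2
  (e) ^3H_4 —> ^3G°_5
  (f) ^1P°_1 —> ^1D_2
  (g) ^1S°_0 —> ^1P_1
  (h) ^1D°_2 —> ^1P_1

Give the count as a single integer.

8

(a) allowed
(b) allowed
(c) allowed
(d) allowed
(e) allowed
(f) allowed
(g) allowed
(h) allowed
Total allowed: 8 of 8.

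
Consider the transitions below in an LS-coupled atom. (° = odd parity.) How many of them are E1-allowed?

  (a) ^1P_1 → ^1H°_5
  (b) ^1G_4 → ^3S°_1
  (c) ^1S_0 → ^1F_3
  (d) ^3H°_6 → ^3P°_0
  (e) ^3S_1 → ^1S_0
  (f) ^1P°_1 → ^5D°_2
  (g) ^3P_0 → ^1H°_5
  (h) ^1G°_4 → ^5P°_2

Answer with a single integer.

0

(a) forbidden (ΔL, ΔJ fail)
(b) forbidden (ΔS, ΔL, ΔJ fail)
(c) forbidden (parity, ΔL, ΔJ fail)
(d) forbidden (parity, ΔL, ΔJ fail)
(e) forbidden (parity, ΔS, ΔL fail)
(f) forbidden (parity, ΔS fail)
(g) forbidden (ΔS, ΔL, ΔJ fail)
(h) forbidden (parity, ΔS, ΔL, ΔJ fail)
Total allowed: 0 of 8.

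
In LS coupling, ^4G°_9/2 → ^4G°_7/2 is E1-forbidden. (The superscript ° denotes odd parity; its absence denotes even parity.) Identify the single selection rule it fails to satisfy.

parity

Parity must change: odd → odd — violated.
ΔS = 0: S: 3/2 → 3/2 — satisfied.
ΔL = 0, ±1 (not L=0↔0): L: 4 → 4, ΔL = +0 — satisfied.
ΔJ = 0, ±1 (not J=0↔0): J: 9/2 → 7/2, ΔJ = -1 — satisfied.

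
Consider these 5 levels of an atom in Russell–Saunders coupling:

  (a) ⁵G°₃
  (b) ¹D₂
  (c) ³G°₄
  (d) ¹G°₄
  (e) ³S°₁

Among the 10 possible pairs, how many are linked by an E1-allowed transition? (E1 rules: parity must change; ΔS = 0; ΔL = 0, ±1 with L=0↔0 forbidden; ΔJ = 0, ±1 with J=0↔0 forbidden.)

0

(a)–(b): forbidden (ΔS, ΔL).
(a)–(c): forbidden (parity, ΔS).
(a)–(d): forbidden (parity, ΔS).
(a)–(e): forbidden (parity, ΔS, ΔL, ΔJ).
(b)–(c): forbidden (ΔS, ΔL, ΔJ).
(b)–(d): forbidden (ΔL, ΔJ).
(b)–(e): forbidden (ΔS, ΔL).
(c)–(d): forbidden (parity, ΔS).
(c)–(e): forbidden (parity, ΔL, ΔJ).
(d)–(e): forbidden (parity, ΔS, ΔL, ΔJ).
Allowed pairs: 0 of 10.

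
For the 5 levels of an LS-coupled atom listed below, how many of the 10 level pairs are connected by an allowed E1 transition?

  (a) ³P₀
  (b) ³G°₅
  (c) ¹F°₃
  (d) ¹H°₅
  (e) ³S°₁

1

(a)–(b): forbidden (ΔL, ΔJ).
(a)–(c): forbidden (ΔS, ΔL, ΔJ).
(a)–(d): forbidden (ΔS, ΔL, ΔJ).
(a)–(e): allowed.
(b)–(c): forbidden (parity, ΔS, ΔJ).
(b)–(d): forbidden (parity, ΔS).
(b)–(e): forbidden (parity, ΔL, ΔJ).
(c)–(d): forbidden (parity, ΔL, ΔJ).
(c)–(e): forbidden (parity, ΔS, ΔL, ΔJ).
(d)–(e): forbidden (parity, ΔS, ΔL, ΔJ).
Allowed pairs: 1 of 10.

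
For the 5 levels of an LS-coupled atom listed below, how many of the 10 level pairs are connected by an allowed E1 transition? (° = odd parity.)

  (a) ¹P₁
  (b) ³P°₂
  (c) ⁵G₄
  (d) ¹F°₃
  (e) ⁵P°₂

0

(a)–(b): forbidden (ΔS).
(a)–(c): forbidden (parity, ΔS, ΔL, ΔJ).
(a)–(d): forbidden (ΔL, ΔJ).
(a)–(e): forbidden (ΔS).
(b)–(c): forbidden (ΔS, ΔL, ΔJ).
(b)–(d): forbidden (parity, ΔS, ΔL).
(b)–(e): forbidden (parity, ΔS).
(c)–(d): forbidden (ΔS).
(c)–(e): forbidden (ΔL, ΔJ).
(d)–(e): forbidden (parity, ΔS, ΔL).
Allowed pairs: 0 of 10.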